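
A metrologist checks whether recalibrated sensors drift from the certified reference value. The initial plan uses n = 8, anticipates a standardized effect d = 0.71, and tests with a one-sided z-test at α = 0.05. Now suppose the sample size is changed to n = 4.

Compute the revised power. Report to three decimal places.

With n = 4: δ = d·√n = 0.71 × √4 = 1.4200. Critical value z_{0.05} = 1.645.
Revised power = Φ(δ − 1.645) = Φ(-0.225) = 0.4110.

Power ≈ 0.411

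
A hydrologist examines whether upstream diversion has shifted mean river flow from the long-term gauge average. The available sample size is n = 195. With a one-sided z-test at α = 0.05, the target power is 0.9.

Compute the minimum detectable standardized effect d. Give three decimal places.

Required noncentrality: δ = z_{0.05} + z_{0.10} = 1.645 + 1.282 = 2.926.
δ = d·√n ⇒ d = δ/√n = 2.926/√195 = 0.2096.

d ≈ 0.210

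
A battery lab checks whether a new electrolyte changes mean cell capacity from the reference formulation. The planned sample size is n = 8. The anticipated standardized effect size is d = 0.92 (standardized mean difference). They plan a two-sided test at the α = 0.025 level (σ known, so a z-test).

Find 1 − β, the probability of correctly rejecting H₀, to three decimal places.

Noncentrality parameter: λ = d·√n = 0.92 × √8 = 2.6022
Two-sided α = 0.025 → critical value z_{0.0125} = 2.241.
Power = Φ(λ − 2.241) + Φ(−λ − 2.241) = Φ(0.361) + Φ(-4.844) = 0.6409 + 0.0000 = 0.6409.

Power ≈ 0.641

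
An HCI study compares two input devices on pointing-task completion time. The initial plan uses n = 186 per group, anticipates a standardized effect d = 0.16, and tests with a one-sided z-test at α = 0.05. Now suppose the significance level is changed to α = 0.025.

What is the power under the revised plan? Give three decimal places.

Power ≈ 0.338

δ = d·√(n/2) = 0.16 × √(186/2) = 1.5430 (unchanged). New critical value: z_{0.025} = 1.960.
Revised power = P(Z > 1.960 − δ) = Φ(-0.417) = 0.3383.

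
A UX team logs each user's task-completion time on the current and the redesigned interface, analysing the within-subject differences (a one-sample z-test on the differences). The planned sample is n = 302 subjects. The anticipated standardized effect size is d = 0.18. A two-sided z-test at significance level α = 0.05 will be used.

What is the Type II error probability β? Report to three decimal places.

β ≈ 0.121

Noncentrality parameter: δ = d·√n = 0.18 × √302 = 3.1281
Critical value for a two-sided test at α = 0.05: z_{α/2} = 1.960.
Power = Φ(δ − 1.960) + Φ(−δ − 1.960) = Φ(1.168) + Φ(-5.088) = 0.8786 + 0.0000 = 0.8786.
Type II error: β = 1 − power = 1 − 0.8786 = 0.1214.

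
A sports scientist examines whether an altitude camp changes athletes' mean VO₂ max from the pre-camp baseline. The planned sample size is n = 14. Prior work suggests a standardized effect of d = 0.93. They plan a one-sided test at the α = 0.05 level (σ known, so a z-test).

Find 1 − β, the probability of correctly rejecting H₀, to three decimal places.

Power ≈ 0.967

Noncentrality parameter: λ = d·√n = 0.93 × √14 = 3.4797
Critical value for a one-sided test at α = 0.05: z_α = 1.645.
Power = Φ(λ − 1.645) = Φ(1.835) = 0.9667.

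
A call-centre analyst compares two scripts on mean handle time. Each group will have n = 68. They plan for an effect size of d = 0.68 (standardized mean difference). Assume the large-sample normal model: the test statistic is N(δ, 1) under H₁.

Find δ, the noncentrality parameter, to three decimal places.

δ = d·√(n/2) = 0.68 × √(68/2) = 3.9650

δ ≈ 3.965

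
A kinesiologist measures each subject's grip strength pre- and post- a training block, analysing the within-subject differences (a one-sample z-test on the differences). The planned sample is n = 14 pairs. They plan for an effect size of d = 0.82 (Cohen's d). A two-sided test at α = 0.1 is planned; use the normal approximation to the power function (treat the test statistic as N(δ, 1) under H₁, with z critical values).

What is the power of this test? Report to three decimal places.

Noncentrality parameter: δ = d·√n = 0.82 × √14 = 3.0682
Two-sided α = 0.1 → critical value z_{0.05} = 1.645.
Power = Φ(δ − 1.645) + Φ(−δ − 1.645) = Φ(1.423) + Φ(-4.713) = 0.9227 + 0.0000 = 0.9227.

Power ≈ 0.923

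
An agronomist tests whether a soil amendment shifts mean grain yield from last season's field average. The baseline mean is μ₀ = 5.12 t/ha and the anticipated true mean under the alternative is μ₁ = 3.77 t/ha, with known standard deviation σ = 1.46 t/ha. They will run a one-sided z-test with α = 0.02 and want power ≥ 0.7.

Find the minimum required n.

n = 8

Standardized effect: d = |μ₁ − μ₀| / σ = |3.77 − 5.12| / 1.46 = 0.9247
Set Φ(δ − 2.054) = 0.7; then δ − 2.054 = Φ⁻¹(0.7) = 0.524, giving δ = 2.578.
δ = d·√n ⇒ n = (δ/d)² = (2.578 / 0.9247)² = 7.77.
Round up to the next whole unit.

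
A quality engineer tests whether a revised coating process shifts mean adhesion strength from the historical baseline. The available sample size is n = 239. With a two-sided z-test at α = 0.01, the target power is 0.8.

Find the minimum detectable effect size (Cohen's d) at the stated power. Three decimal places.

Required noncentrality: δ = z_{0.005} + z_{0.20} = 2.576 + 0.842 = 3.417.
(The second rejection-region term Φ(−δ − z_{α/2}) is negligible and dropped.)
δ = d·√n ⇒ d = δ/√n = 3.417/√239 = 0.2211.

d ≈ 0.221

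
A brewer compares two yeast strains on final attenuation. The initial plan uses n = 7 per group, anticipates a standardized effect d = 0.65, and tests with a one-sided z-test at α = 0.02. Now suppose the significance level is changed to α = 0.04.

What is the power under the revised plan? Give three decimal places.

Power ≈ 0.296

δ = d·√(n/2) = 0.65 × √(7/2) = 1.2160 (unchanged). New critical value: z_{0.04} = 1.751.
Revised power = Φ(δ − 1.751) = Φ(-0.535) = 0.2964.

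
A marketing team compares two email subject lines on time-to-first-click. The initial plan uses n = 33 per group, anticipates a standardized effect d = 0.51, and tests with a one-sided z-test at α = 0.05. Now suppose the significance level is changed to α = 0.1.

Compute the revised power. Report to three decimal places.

Power ≈ 0.785

δ = d·√(n/2) = 0.51 × √(33/2) = 2.0716 (unchanged). New critical value: z_{0.1} = 1.282.
Revised power = Φ(δ − 1.282) = Φ(0.790) = 0.7853.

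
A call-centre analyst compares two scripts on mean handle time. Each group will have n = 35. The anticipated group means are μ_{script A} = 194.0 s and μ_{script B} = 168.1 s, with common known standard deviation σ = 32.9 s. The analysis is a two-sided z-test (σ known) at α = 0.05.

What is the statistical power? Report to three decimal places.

Power ≈ 0.909

Standardized effect: d = |μ_{script A} − μ_{script B}| / σ = |194.0 − 168.1| / 32.9 = 0.7872
Noncentrality parameter: δ = d·√(n/2) = 0.7872 × √(35/2) = 3.2932
Critical value for a two-sided test at α = 0.05: z_{α/2} = 1.960.
Power = Φ(δ − 1.960) + Φ(−δ − 1.960) = Φ(1.333) + Φ(-5.253) = 0.9088 + 0.0000 = 0.9088.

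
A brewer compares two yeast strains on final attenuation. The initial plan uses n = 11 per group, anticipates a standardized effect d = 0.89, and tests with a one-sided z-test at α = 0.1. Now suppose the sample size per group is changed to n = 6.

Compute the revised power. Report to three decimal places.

With n = 6 per group: δ = d·√(n/2) = 0.89 × √(6/2) = 1.5415. Critical value z_{0.1} = 1.282.
Revised power = Φ(δ − 1.282) = Φ(0.260) = 0.6026.

Power ≈ 0.603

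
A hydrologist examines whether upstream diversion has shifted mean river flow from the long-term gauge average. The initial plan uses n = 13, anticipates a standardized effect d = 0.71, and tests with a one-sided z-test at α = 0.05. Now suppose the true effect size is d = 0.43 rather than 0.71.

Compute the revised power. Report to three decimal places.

Power ≈ 0.462

With d = 0.43: δ = d·√n = 0.43 × √13 = 1.5504. Critical value z_{0.05} = 1.645.
Revised power = Φ(δ − 1.645) = Φ(-0.094) = 0.4624.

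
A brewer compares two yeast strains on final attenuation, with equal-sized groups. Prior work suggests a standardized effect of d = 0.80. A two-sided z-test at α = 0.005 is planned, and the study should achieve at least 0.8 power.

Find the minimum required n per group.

For power 0.8 need Φ(δ − z_{0.0025}) = 0.8, so δ = z_{0.0025} + z_{0.20} = 2.807 + 0.842 = 3.649.
(Ignoring the negligible lower-tail rejection probability gives the usual closed-form inversion.)
δ = d·√(n/2) ⇒ n = 2(δ/d)² = 2 × (3.649 / 0.80)² = 41.60.
Round up to the next whole unit.

n = 42 per group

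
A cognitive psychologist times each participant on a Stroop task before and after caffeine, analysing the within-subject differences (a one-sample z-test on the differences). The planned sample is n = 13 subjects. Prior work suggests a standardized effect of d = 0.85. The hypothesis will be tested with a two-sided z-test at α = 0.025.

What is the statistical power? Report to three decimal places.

Noncentrality parameter: δ = d·√n = 0.85 × √13 = 3.0647
Critical value for a two-sided test at α = 0.025: z_{α/2} = 2.241.
Power = Φ(δ − 2.241) + Φ(−δ − 2.241) = Φ(0.823) + Φ(-5.306) = 0.7948 + 0.0000 = 0.7948.

Power ≈ 0.795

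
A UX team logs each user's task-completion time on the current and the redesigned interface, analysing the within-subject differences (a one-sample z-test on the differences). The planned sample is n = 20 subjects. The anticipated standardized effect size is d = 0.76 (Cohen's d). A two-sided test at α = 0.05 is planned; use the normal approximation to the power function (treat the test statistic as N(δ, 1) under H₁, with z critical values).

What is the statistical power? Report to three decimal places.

Noncentrality parameter: δ = d·√n = 0.76 × √20 = 3.3988
Two-sided α = 0.05 → critical value z_{0.025} = 1.960.
Power = Φ(δ − 1.960) + Φ(−δ − 1.960) = Φ(1.439) + Φ(-5.359) = 0.9249 + 0.0000 = 0.9249.

Power ≈ 0.925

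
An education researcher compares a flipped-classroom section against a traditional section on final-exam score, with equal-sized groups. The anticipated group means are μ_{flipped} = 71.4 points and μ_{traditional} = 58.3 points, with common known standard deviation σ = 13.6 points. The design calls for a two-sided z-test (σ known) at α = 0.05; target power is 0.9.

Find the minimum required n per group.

n = 23 per group

Standardized effect: d = |μ_{flipped} − μ_{traditional}| / σ = |71.4 − 58.3| / 13.6 = 0.9632
For power 0.9 need Φ(δ − z_{0.025}) = 0.9, so δ = z_{0.025} + z_{0.10} = 1.960 + 1.282 = 3.242.
(For δ > 0 the lower-tail rejection region contributes negligibly to power, so the one-term inversion is standard.)
δ = d·√(n/2) ⇒ n = 2(δ/d)² = 2 × (3.242 / 0.9632)² = 22.65.
Round up to the next whole unit.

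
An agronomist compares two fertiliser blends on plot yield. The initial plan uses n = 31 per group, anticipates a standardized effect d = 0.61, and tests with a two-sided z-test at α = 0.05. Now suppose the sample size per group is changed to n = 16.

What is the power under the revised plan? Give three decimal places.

Power ≈ 0.407

With n = 16 per group: δ = d·√(n/2) = 0.61 × √(16/2) = 1.7253. Critical value z_{0.025} = 1.960.
Revised power = Φ(δ − 1.960) + Φ(−δ − 1.960) = Φ(-0.235) + Φ(-3.685) = 0.4073 + 0.0001 = 0.4074.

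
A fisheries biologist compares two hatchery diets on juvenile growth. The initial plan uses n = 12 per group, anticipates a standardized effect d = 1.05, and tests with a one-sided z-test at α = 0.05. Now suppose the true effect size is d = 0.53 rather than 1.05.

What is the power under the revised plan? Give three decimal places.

With d = 0.53: δ = d·√(n/2) = 0.53 × √(12/2) = 1.2982. Critical value z_{0.05} = 1.645.
Revised power = P(Z > 1.645 − δ) = Φ(-0.347) = 0.3644.

Power ≈ 0.364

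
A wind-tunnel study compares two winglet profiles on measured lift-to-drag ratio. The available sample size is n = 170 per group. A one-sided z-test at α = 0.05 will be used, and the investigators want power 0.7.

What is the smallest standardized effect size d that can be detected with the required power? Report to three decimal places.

d ≈ 0.235

Required noncentrality: δ = z_{0.05} + z_{0.30} = 1.645 + 0.524 = 2.169.
δ = d·√(n/2) ⇒ d = δ/√(n/2) = 2.169/√(170/2) = 0.2353.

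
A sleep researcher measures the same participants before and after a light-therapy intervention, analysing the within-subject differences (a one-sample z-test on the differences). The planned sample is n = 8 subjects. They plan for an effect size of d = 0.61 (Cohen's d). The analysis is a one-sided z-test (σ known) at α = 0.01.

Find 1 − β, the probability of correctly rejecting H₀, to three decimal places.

Noncentrality parameter: δ = d·√n = 0.61 × √8 = 1.7253
One-sided α = 0.01 → critical value z_{0.01} = 2.326.
Power = Φ(δ − 2.326) = Φ(-0.601) = 0.2739.

Power ≈ 0.274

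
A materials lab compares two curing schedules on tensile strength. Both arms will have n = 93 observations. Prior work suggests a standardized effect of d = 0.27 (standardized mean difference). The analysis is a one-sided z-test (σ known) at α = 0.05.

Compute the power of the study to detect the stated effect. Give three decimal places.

Power ≈ 0.578

Noncentrality parameter: δ = d·√(n/2) = 0.27 × √(93/2) = 1.8412
Critical value for a one-sided test at α = 0.05: z_α = 1.645.
Power = P(Z > 1.645 − δ) = Φ(0.196) = 0.5778.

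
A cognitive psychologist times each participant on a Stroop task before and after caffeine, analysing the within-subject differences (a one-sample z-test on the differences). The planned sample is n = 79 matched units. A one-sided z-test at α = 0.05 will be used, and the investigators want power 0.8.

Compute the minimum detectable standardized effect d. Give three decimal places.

d ≈ 0.280

Required noncentrality: δ = z_{0.05} + z_{0.20} = 1.645 + 0.842 = 2.486.
δ = d·√n ⇒ d = δ/√n = 2.486/√79 = 0.2798.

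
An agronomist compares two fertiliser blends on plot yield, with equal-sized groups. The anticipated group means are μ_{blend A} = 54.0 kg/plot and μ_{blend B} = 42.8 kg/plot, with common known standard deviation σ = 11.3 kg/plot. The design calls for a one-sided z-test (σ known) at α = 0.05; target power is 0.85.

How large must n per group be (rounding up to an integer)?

n = 15 per group

Standardized effect: d = |μ_{blend A} − μ_{blend B}| / σ = |54.0 − 42.8| / 11.3 = 0.9912
For power 0.85 need Φ(δ − z_{0.05}) = 0.85, so δ = z_{0.05} + z_{0.15} = 1.645 + 1.036 = 2.681.
δ = d·√(n/2) ⇒ n = 2(δ/d)² = 2 × (2.681 / 0.9912)² = 14.64.
Rounding up, n = 15 per group.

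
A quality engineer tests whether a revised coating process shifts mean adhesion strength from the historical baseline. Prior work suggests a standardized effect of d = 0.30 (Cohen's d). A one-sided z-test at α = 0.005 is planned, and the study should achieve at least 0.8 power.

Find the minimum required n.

n = 130

For power 0.8 need Φ(δ − z_{0.005}) = 0.8, so δ = z_{0.005} + z_{0.20} = 2.576 + 0.842 = 3.417.
δ = d·√n ⇒ n = (δ/d)² = (3.417 / 0.30)² = 129.77.
Rounding up, n = 130.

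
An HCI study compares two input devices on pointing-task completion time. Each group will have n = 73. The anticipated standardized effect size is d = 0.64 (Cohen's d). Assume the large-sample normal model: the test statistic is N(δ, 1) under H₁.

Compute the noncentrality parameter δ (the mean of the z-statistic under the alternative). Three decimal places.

The noncentrality parameter scales effect size by the design's sample-size factor: δ = d·√(n/2) = 0.64 × √(73/2) = 3.8666

δ ≈ 3.867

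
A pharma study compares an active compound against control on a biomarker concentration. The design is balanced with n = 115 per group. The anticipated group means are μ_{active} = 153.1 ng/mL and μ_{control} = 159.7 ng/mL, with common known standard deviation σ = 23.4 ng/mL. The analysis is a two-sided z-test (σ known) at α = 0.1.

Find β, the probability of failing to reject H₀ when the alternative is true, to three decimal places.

β ≈ 0.311

Standardized effect: d = |μ_{active} − μ_{control}| / σ = |153.1 − 159.7| / 23.4 = 0.2821
Noncentrality parameter: δ = d·√(n/2) = 0.2821 × √(115/2) = 2.1388
Two-sided α = 0.1 → critical value z_{0.05} = 1.645.
Power = Φ(δ − 1.645) + Φ(−δ − 1.645) = Φ(0.494) + Φ(-3.784) = 0.6893 + 0.0001 = 0.6894.
Type II error: β = 1 − power = 1 − 0.6894 = 0.3106.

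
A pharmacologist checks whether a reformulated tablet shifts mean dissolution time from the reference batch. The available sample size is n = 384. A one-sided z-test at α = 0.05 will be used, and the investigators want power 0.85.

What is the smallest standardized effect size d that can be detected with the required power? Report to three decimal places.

d ≈ 0.137

Need Φ(δ − 1.645) = 0.85, so δ = 1.645 + 1.036 = 2.681.
δ = d·√n ⇒ d = δ/√n = 2.681/√384 = 0.1368.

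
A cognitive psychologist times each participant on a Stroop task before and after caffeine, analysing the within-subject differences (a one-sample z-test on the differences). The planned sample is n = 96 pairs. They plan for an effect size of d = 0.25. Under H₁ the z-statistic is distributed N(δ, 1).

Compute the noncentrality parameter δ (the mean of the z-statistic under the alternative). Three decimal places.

δ ≈ 2.449

δ = d·√n = 0.25 × √96 = 2.4495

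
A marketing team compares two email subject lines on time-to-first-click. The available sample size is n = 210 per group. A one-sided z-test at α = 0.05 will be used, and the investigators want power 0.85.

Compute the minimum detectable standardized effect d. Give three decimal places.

Need Φ(δ − 1.645) = 0.85, so δ = 1.645 + 1.036 = 2.681.
δ = d·√(n/2) ⇒ d = δ/√(n/2) = 2.681/√(210/2) = 0.2617.

d ≈ 0.262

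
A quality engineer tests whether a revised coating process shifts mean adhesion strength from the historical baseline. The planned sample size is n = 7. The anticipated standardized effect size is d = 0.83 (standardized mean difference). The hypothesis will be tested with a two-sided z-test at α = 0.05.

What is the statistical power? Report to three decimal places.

Noncentrality parameter: δ = d·√n = 0.83 × √7 = 2.1960
Critical value for a two-sided test at α = 0.05: z_{α/2} = 1.960.
Power = Φ(δ − 1.960) + Φ(−δ − 1.960) = Φ(0.236) + Φ(-4.156) = 0.5933 + 0.0000 = 0.5933.

Power ≈ 0.593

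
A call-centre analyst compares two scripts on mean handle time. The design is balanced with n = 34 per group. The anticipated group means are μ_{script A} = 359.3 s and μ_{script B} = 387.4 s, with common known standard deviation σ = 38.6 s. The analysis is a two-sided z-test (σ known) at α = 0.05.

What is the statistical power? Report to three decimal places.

Standardized effect: d = |μ_{script A} − μ_{script B}| / σ = |359.3 − 387.4| / 38.6 = 0.7280
Noncentrality parameter: δ = d·√(n/2) = 0.7280 × √(34/2) = 3.0015
Critical value for a two-sided test at α = 0.05: z_{α/2} = 1.960.
Power = Φ(δ − 1.960) + Φ(−δ − 1.960) = Φ(1.042) + Φ(-4.961) = 0.8512 + 0.0000 = 0.8512.

Power ≈ 0.851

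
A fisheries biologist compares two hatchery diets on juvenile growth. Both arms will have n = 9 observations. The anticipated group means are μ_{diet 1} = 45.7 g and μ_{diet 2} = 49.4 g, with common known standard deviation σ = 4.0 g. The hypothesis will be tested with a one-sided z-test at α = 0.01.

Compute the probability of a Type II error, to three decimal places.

Standardized effect: d = |μ_{diet 1} − μ_{diet 2}| / σ = |45.7 − 49.4| / 4.0 = 0.9250
Noncentrality parameter: λ = d·√(n/2) = 0.9250 × √(9/2) = 1.9622
One-sided α = 0.01 → critical value z_{0.01} = 2.326.
Power = P(Z > 2.326 − λ) = Φ(-0.364) = 0.3579.
Type II error: β = 1 − power = 1 − 0.3579 = 0.6421.

β ≈ 0.642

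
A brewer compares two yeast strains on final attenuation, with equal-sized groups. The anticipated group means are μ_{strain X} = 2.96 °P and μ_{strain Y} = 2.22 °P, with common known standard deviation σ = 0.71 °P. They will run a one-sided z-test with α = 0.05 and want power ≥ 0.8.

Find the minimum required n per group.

Standardized effect: d = |μ_{strain X} − μ_{strain Y}| / σ = |2.96 − 2.22| / 0.71 = 1.0423
For power 0.8 need Φ(δ − z_{0.05}) = 0.8, so δ = z_{0.05} + z_{0.20} = 1.645 + 0.842 = 2.486.
δ = d·√(n/2) ⇒ n = 2(δ/d)² = 2 × (2.486 / 1.0423)² = 11.38.
Rounding up, n = 12 per group.

n = 12 per group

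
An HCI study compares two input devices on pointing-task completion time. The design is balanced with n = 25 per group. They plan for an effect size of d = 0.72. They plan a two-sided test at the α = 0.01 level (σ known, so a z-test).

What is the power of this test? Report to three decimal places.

Noncentrality parameter: δ = d·√(n/2) = 0.72 × √(25/2) = 2.5456
Two-sided α = 0.01 → critical value z_{0.005} = 2.576.
Power = Φ(δ − 2.576) + Φ(−δ − 2.576) = Φ(-0.030) + Φ(-5.121) = 0.4879 + 0.0000 = 0.4879.

Power ≈ 0.488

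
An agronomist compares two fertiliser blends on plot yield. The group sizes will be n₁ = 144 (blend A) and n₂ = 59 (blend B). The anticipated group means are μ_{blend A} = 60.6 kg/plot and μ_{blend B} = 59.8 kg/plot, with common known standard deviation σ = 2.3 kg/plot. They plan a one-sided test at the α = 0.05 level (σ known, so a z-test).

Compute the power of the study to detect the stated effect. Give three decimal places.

Power ≈ 0.728

Standardized effect: d = |μ_{blend A} − μ_{blend B}| / σ = |60.6 − 59.8| / 2.3 = 0.3478
Noncentrality parameter: δ = d / √(1/n₁ + 1/n₂) = 0.3478 / √(1/144 + 1/59) = 2.2502
One-sided α = 0.05 → critical value z_{0.05} = 1.645.
Power = Φ(δ − 1.645) = Φ(0.605) = 0.7275.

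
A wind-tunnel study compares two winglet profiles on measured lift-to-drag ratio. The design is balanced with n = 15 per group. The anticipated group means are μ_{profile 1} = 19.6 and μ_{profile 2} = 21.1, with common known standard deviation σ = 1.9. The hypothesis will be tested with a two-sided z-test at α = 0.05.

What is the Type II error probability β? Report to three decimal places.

Standardized effect: d = |μ_{profile 1} − μ_{profile 2}| / σ = |19.6 − 21.1| / 1.9 = 0.7895
Noncentrality parameter: δ = d·√(n/2) = 0.7895 × √(15/2) = 2.1621
Critical value for a two-sided test at α = 0.05: z_{α/2} = 1.960.
Power = Φ(δ − 1.960) + Φ(−δ − 1.960) = Φ(0.202) + Φ(-4.122) = 0.5801 + 0.0000 = 0.5801.
Type II error: β = 1 − power = 1 − 0.5801 = 0.4199.

β ≈ 0.420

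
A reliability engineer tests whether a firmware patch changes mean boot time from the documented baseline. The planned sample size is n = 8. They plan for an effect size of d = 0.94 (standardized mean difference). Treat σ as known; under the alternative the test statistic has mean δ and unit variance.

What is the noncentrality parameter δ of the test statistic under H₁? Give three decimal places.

δ ≈ 2.659

The noncentrality parameter scales effect size by the design's sample-size factor: δ = d·√n = 0.94 × √8 = 2.6587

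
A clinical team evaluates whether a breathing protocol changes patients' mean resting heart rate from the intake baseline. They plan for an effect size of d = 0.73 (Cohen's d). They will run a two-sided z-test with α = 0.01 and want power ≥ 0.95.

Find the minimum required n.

For power 0.95 need Φ(δ − z_{0.005}) = 0.95, so δ = z_{0.005} + z_{0.05} = 2.576 + 1.645 = 4.221.
(For δ > 0 the lower-tail rejection region contributes negligibly to power, so the one-term inversion is standard.)
δ = d·√n ⇒ n = (δ/d)² = (4.221 / 0.73)² = 33.43.
Round up to the next whole unit.

n = 34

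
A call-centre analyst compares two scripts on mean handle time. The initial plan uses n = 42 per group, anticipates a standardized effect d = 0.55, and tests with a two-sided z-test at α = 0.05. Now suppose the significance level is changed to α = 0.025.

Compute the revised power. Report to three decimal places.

Power ≈ 0.610

δ = d·√(n/2) = 0.55 × √(42/2) = 2.5204 (unchanged). New critical value: z_{0.0125} = 2.241.
Revised power = Φ(δ − 2.241) + Φ(−δ − 2.241) = Φ(0.279) + Φ(-4.762) = 0.6099 + 0.0000 = 0.6099.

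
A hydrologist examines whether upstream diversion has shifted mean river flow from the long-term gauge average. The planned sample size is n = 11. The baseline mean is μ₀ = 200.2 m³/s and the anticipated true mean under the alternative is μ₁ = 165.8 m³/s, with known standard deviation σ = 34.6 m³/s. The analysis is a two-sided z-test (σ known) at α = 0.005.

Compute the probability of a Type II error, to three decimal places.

Standardized effect: d = |μ₁ − μ₀| / σ = |165.8 − 200.2| / 34.6 = 0.9942
Noncentrality parameter: δ = d·√n = 0.9942 × √11 = 3.2975
Critical value for a two-sided test at α = 0.005: z_{α/2} = 2.807.
Power = Φ(δ − 2.807) + Φ(−δ − 2.807) = Φ(0.490) + Φ(-6.104) = 0.6881 + 0.0000 = 0.6881.
Type II error: β = 1 − power = 1 − 0.6881 = 0.3119.

β ≈ 0.312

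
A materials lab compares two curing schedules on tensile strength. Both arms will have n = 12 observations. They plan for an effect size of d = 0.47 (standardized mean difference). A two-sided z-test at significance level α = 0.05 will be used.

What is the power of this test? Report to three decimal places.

Noncentrality parameter: δ = d·√(n/2) = 0.47 × √(12/2) = 1.1513
Critical value for a two-sided test at α = 0.05: z_{α/2} = 1.960.
Power = Φ(δ − 1.960) + Φ(−δ − 1.960) = Φ(-0.809) + Φ(-3.111) = 0.2093 + 0.0009 = 0.2103.

Power ≈ 0.210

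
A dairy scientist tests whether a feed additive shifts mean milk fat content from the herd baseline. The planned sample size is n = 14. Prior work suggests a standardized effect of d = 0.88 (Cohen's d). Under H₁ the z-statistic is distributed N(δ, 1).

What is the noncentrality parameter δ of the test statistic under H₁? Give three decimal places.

The noncentrality parameter scales effect size by the design's sample-size factor: δ = d·√n = 0.88 × √14 = 3.2927

δ ≈ 3.293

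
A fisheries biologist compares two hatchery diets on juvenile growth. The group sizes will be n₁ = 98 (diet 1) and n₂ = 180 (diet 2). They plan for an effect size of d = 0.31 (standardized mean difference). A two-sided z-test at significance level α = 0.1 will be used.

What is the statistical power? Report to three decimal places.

Power ≈ 0.795

Noncentrality parameter: δ = d / √(1/n₁ + 1/n₂) = 0.31 / √(1/98 + 1/180) = 2.4694
Two-sided α = 0.1 → critical value z_{0.05} = 1.645.
Power = Φ(δ − 1.645) + Φ(−δ − 1.645) = Φ(0.825) + Φ(-4.114) = 0.7952 + 0.0000 = 0.7952.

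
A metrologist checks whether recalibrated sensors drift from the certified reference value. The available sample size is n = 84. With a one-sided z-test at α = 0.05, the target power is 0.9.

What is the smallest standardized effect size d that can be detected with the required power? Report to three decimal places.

Need Φ(δ − 1.645) = 0.9, so δ = 1.645 + 1.282 = 2.926.
δ = d·√n ⇒ d = δ/√n = 2.926/√84 = 0.3193.

d ≈ 0.319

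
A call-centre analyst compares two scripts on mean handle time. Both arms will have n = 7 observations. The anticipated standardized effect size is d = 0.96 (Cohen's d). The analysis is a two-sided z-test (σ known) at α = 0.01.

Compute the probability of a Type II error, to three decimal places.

Noncentrality parameter: δ = d·√(n/2) = 0.96 × √(7/2) = 1.7960
Two-sided α = 0.01 → critical value z_{0.005} = 2.576.
Power = Φ(δ − 2.576) + Φ(−δ − 2.576) = Φ(-0.780) + Φ(-4.372) = 0.2177 + 0.0000 = 0.2178.
Type II error: β = 1 − power = 1 − 0.2178 = 0.7822.

β ≈ 0.782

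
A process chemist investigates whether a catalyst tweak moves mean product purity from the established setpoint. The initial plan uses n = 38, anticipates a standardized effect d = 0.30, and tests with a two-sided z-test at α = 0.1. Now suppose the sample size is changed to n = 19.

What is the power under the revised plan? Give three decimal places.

With n = 19: δ = d·√n = 0.30 × √19 = 1.3077. Critical value z_{0.05} = 1.645.
Revised power = Φ(δ − 1.645) + Φ(−δ − 1.645) = Φ(-0.337) + Φ(-2.953) = 0.3680 + 0.0016 = 0.3696.

Power ≈ 0.370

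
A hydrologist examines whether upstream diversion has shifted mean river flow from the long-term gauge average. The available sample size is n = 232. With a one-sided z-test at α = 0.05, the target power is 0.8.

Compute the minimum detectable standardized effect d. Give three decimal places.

Required noncentrality: δ = z_{0.05} + z_{0.20} = 1.645 + 0.842 = 2.486.
δ = d·√n ⇒ d = δ/√n = 2.486/√232 = 0.1632.

d ≈ 0.163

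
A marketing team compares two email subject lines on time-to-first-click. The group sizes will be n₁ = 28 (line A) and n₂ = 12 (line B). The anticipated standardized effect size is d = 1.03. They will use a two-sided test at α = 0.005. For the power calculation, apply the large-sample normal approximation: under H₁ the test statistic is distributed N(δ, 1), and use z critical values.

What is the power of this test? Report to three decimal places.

Noncentrality parameter: δ = d / √(1/n₁ + 1/n₂) = 1.03 / √(1/28 + 1/12) = 2.9852
Critical value for a two-sided test at α = 0.005: z_{α/2} = 2.807.
Power = Φ(δ − 2.807) + Φ(−δ − 2.807) = Φ(0.178) + Φ(-5.792) = 0.5707 + 0.0000 = 0.5707.

Power ≈ 0.571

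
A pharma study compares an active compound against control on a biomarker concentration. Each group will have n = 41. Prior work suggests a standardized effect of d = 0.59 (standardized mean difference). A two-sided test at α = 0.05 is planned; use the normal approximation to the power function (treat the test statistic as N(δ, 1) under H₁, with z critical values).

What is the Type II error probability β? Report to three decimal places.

Noncentrality parameter: δ = d·√(n/2) = 0.59 × √(41/2) = 2.6713
Two-sided α = 0.05 → critical value z_{0.025} = 1.960.
Power = Φ(δ − 1.960) + Φ(−δ − 1.960) = Φ(0.711) + Φ(-4.631) = 0.7616 + 0.0000 = 0.7616.
Type II error: β = 1 − power = 1 − 0.7616 = 0.2384.

β ≈ 0.238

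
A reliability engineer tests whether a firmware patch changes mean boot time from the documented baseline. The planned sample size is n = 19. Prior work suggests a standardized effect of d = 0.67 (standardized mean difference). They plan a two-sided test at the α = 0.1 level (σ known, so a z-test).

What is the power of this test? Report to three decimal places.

Noncentrality parameter: δ = d·√n = 0.67 × √19 = 2.9205
Two-sided α = 0.1 → critical value z_{0.05} = 1.645.
Power = Φ(δ − 1.645) + Φ(−δ − 1.645) = Φ(1.276) + Φ(-4.565) = 0.8990 + 0.0000 = 0.8990.

Power ≈ 0.899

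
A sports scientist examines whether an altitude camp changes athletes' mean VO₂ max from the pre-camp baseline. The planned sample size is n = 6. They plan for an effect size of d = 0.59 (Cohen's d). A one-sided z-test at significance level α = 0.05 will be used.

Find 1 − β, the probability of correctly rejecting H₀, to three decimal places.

Power ≈ 0.421

Noncentrality parameter: δ = d·√n = 0.59 × √6 = 1.4452
One-sided α = 0.05 → critical value z_{0.05} = 1.645.
Power = Φ(δ − 1.645) = Φ(-0.200) = 0.4209.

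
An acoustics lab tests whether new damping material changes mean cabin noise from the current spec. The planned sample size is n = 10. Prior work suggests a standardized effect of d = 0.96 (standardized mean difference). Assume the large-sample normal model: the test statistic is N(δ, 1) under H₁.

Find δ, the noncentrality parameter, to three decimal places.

δ ≈ 3.036

The noncentrality parameter scales effect size by the design's sample-size factor: δ = d·√n = 0.96 × √10 = 3.0358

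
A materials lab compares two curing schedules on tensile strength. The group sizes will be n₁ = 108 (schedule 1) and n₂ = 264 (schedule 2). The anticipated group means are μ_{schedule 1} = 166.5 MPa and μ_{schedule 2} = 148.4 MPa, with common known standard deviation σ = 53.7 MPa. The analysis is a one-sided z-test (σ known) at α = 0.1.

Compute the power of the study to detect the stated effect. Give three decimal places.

Standardized effect: d = |μ_{schedule 1} − μ_{schedule 2}| / σ = |166.5 − 148.4| / 53.7 = 0.3371
Noncentrality parameter: δ = d / √(1/n₁ + 1/n₂) = 0.3371 / √(1/108 + 1/264) = 2.9508
Critical value for a one-sided test at α = 0.1: z_α = 1.282.
Power = Φ(δ − 1.282) = Φ(1.669) = 0.9525.

Power ≈ 0.952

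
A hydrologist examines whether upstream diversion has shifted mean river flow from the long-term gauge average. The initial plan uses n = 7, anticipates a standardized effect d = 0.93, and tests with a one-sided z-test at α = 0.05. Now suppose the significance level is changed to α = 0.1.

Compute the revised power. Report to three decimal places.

δ = d·√n = 0.93 × √7 = 2.4605 (unchanged). New critical value: z_{0.1} = 1.282.
Revised power = Φ(δ − 1.282) = Φ(1.179) = 0.8808.

Power ≈ 0.881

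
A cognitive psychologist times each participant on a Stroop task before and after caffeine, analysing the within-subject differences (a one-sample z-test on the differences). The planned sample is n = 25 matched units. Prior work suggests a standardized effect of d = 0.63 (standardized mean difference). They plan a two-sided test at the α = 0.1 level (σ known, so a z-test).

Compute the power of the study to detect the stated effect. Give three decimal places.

Power ≈ 0.934

Noncentrality parameter: δ = d·√n = 0.63 × √25 = 3.1500
Two-sided α = 0.1 → critical value z_{0.05} = 1.645.
Power = Φ(δ − 1.645) + Φ(−δ − 1.645) = Φ(1.505) + Φ(-4.795) = 0.9339 + 0.0000 = 0.9339.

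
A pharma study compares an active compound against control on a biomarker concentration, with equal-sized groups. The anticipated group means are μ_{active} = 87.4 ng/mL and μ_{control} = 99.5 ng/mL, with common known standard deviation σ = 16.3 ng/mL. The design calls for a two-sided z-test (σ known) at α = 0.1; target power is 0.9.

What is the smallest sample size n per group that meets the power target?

Standardized effect: d = |μ_{active} − μ_{control}| / σ = |87.4 − 99.5| / 16.3 = 0.7423
Set Φ(δ − 1.645) = 0.9; then δ − 1.645 = Φ⁻¹(0.9) = 1.282, giving δ = 2.926.
(For δ > 0 the lower-tail rejection region contributes negligibly to power, so the one-term inversion is standard.)
δ = d·√(n/2) ⇒ n = 2(δ/d)² = 2 × (2.926 / 0.7423)² = 31.08.
Rounding up, n = 32 per group.

n = 32 per group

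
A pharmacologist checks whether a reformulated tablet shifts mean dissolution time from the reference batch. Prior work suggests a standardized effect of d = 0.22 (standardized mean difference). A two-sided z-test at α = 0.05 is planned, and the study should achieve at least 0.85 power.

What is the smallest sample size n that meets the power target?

Set Φ(δ − 1.960) = 0.85; then δ − 1.960 = Φ⁻¹(0.85) = 1.036, giving δ = 2.996.
(The Φ(−δ − z_{α/2}) term is vanishingly small for δ > 0 and is dropped in the standard sample-size formula.)
δ = d·√n ⇒ n = (δ/d)² = (2.996 / 0.22)² = 185.50.
Rounding up, n = 186.

n = 186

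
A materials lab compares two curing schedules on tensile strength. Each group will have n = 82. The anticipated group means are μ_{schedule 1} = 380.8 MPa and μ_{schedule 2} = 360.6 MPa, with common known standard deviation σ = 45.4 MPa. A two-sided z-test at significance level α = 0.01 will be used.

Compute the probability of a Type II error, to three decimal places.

β ≈ 0.392

Standardized effect: d = |μ_{schedule 1} − μ_{schedule 2}| / σ = |380.8 − 360.6| / 45.4 = 0.4449
Noncentrality parameter: δ = d·√(n/2) = 0.4449 × √(82/2) = 2.8490
Two-sided α = 0.01 → critical value z_{0.005} = 2.576.
Power = Φ(δ − 2.576) + Φ(−δ − 2.576) = Φ(0.273) + Φ(-5.425) = 0.6076 + 0.0000 = 0.6076.
Type II error: β = 1 − power = 1 − 0.6076 = 0.3924.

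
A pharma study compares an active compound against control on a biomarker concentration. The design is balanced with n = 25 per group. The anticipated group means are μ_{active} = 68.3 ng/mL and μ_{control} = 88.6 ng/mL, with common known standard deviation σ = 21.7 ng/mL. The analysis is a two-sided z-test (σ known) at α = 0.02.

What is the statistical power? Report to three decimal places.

Power ≈ 0.837

Standardized effect: d = |μ_{active} − μ_{control}| / σ = |68.3 − 88.6| / 21.7 = 0.9355
Noncentrality parameter: δ = d·√(n/2) = 0.9355 × √(25/2) = 3.3074
Critical value for a two-sided test at α = 0.02: z_{α/2} = 2.326.
Power = Φ(δ − 2.326) + Φ(−δ − 2.326) = Φ(0.981) + Φ(-5.634) = 0.8367 + 0.0000 = 0.8367.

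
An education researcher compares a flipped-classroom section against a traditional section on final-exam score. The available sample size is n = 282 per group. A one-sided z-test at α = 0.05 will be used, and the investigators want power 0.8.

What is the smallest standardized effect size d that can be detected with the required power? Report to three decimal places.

Required noncentrality: δ = z_{0.05} + z_{0.20} = 1.645 + 0.842 = 2.486.
δ = d·√(n/2) ⇒ d = δ/√(n/2) = 2.486/√(282/2) = 0.2094.

d ≈ 0.209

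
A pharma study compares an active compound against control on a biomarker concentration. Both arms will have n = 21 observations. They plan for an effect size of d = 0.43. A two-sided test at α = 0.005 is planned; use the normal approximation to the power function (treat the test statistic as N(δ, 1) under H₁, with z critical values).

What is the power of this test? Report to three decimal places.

Power ≈ 0.079

Noncentrality parameter: δ = d·√(n/2) = 0.43 × √(21/2) = 1.3934
Two-sided α = 0.005 → critical value z_{0.0025} = 2.807.
Power = Φ(δ − 2.807) + Φ(−δ − 2.807) = Φ(-1.414) + Φ(-4.200) = 0.0787 + 0.0000 = 0.0787.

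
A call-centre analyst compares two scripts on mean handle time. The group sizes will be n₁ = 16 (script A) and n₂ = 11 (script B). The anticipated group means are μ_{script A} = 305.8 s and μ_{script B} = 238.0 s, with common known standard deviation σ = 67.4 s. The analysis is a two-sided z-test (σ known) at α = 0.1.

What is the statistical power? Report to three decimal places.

Power ≈ 0.822

Standardized effect: d = |μ_{script A} − μ_{script B}| / σ = |305.8 − 238.0| / 67.4 = 1.0059
Noncentrality parameter: δ = d / √(1/n₁ + 1/n₂) = 1.0059 / √(1/16 + 1/11) = 2.5683
Two-sided α = 0.1 → critical value z_{0.05} = 1.645.
Power = Φ(δ − 1.645) + Φ(−δ − 1.645) = Φ(0.923) + Φ(-4.213) = 0.8221 + 0.0000 = 0.8221.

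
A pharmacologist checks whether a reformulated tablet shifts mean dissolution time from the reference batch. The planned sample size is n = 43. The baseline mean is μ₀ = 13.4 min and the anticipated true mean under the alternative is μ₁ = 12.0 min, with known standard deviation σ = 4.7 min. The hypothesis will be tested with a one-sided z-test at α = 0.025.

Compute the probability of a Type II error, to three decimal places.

Standardized effect: d = |μ₁ − μ₀| / σ = |12.0 − 13.4| / 4.7 = 0.2979
Noncentrality parameter: δ = d·√n = 0.2979 × √43 = 1.9533
One-sided α = 0.025 → critical value z_{0.025} = 1.960.
Power = Φ(δ − 1.960) = Φ(-0.007) = 0.4973.
Type II error: β = 1 − power = 1 − 0.4973 = 0.5027.

β ≈ 0.503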